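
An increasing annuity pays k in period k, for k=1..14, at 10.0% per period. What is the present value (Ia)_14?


(Ia)_n = sum_{k=1}^{n} k * v^k, v = 1/(1+i)
v = 0.909091
Sum computed term by term:
(Ia)_14 = 44.1672


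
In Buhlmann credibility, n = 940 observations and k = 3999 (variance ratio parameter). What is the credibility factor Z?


Z = n / (n + k)
= 940 / (940 + 3999)
= 940 / 4939
= 0.1903


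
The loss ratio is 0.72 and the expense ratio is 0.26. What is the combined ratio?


Combined ratio = loss ratio + expense ratio
= 0.72 + 0.26
= 0.98


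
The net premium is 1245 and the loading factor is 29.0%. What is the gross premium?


Gross = net * (1 + loading)
= 1245 * (1 + 0.29)
= 1245 * 1.29
= 1606.05


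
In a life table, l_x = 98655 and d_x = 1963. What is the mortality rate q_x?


q_x = d_x / l_x
= 1963 / 98655
= 0.0199


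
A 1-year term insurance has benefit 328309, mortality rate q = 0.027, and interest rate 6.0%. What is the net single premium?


NSP = benefit * q * v
v = 1/(1+i) = 0.943396
NSP = 328309 * 0.027 * 0.943396
= 8362.5877


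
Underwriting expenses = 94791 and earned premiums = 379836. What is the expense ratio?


Expense ratio = expenses / premiums
= 94791 / 379836
= 0.2496


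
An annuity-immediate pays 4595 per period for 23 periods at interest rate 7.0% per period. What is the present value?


PV = PMT * (1 - (1+i)^(-n)) / i
= 4595 * (1 - (1+0.07)^(-23)) / 0.07
= 4595 * (1 - 0.210947) / 0.07
= 4595 * 11.272187
= 51795.701


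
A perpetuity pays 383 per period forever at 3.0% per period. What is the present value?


PV = PMT / i
= 383 / 0.03
= 12766.6667


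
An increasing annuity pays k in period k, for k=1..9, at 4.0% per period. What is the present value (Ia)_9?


(Ia)_n = sum_{k=1}^{n} k * v^k, v = 1/(1+i)
v = 0.961538
Sum computed term by term:
(Ia)_9 = 35.2366


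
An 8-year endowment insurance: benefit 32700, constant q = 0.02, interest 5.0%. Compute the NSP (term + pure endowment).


Term component = 3962.9606
Pure endowment = 8_p_x * v^8 * benefit = 0.850763 * 0.676839 * 32700 = 18829.6378
NSP = 22792.5984


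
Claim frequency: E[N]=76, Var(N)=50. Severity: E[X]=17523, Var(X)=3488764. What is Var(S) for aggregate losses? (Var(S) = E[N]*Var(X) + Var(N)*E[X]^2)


Var(S) = E[N]*Var(X) + Var(N)*E[X]^2
= 76*3488764 + 50*17523^2
= 265146064 + 15352776450
= 1.5618e+10


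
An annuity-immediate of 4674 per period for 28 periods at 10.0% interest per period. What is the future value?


FV = PMT * ((1+i)^n - 1) / i
= 4674 * ((1.1)^28 - 1) / 0.1
= 4674 * (14.420994 - 1) / 0.1
= 627297.2414


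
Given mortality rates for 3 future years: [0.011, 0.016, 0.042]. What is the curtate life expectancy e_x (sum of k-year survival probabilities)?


e_x = sum_{k=1}^{n} k_p_x
k_p_x values:
  1_p_x = 0.989
  2_p_x = 0.973176
  3_p_x = 0.932303
e_x = 2.8945


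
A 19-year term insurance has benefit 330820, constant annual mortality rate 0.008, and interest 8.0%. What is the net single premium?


NSP = benefit * sum_{k=0}^{n-1} k_p_x * q * v^(k+1)
With constant q=0.008, v=0.925926
Sum = 0.072826
NSP = 330820 * 0.072826
= 24092.2275


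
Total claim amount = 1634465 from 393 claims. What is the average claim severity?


severity = total / number
= 1634465 / 393
= 4158.944


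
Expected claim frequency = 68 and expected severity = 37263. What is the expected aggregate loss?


E[S] = E[N] * E[X]
= 68 * 37263
= 2.5339e+06


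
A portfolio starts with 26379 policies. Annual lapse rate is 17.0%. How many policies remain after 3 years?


remaining = initial * (1 - lapse)^years
= 26379 * (1 - 0.17)^3
= 26379 * 0.571787
= 15083.1693


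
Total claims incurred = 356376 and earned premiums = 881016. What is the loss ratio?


Loss ratio = claims / premiums
= 356376 / 881016
= 0.4045


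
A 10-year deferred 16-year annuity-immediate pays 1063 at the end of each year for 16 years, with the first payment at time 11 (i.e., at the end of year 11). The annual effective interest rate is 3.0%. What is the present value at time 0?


PV at time 10 of the 16-year annuity-immediate:
a_n = 1063 * (1-(1+0.03)^(-16))/0.03 = 13352.4515
Discount back 10 years to time 0:
PV = 13352.4515 * (1+0.03)^(-10)
= 13352.4515 * 0.744094
= 9935.4779


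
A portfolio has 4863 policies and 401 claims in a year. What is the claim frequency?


frequency = claims / policies
= 401 / 4863
= 0.0825


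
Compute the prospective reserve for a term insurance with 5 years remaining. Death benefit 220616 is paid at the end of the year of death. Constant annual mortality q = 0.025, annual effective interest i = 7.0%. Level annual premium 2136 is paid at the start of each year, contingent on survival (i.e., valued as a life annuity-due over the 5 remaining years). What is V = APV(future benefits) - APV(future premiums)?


v = 1/(1+i) = 0.934579
APV(future benefits) per unit = sum_{k=0}^{4} k_p_x * q * v^(k+1) = 0.09784
APV(future benefits) = 220616 * 0.09784 = 21585.0084
Life annuity-due factor ä_{x:5} = sum_{k=0}^{4} k_p_x * v^k = 4.18754
APV(future premiums) = 2136 * 4.18754 = 8944.5858
V = 21585.0084 - 8944.5858
= 12640.4226


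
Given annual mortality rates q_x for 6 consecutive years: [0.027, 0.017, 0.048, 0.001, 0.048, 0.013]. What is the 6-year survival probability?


p_k = 1 - q_k for each year
Survival = product of (1 - q_k)
= 0.973 * 0.983 * 0.952 * 0.999 * 0.952 * 0.987
= 0.8547


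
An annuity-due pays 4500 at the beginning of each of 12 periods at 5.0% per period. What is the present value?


PV_due = PMT * (1-(1+i)^(-n))/i * (1+i)
PV_immediate = 39884.6324
PV_due = 39884.6324 * 1.05
= 41878.864


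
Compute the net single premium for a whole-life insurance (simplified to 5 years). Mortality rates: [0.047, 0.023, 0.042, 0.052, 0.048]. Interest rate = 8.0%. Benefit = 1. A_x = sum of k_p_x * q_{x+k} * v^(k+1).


v = 0.925926
Year 0: k_p_x=1.0, q=0.047, term=0.043519
Year 1: k_p_x=0.953, q=0.023, term=0.018792
Year 2: k_p_x=0.931081, q=0.042, term=0.031043
Year 3: k_p_x=0.891976, q=0.052, term=0.034093
Year 4: k_p_x=0.845593, q=0.048, term=0.027624
A_x = 0.1551


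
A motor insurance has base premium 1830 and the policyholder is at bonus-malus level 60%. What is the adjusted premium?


adjusted = base * BM_level / 100
= 1830 * 60 / 100
= 1830 * 0.6
= 1098.0


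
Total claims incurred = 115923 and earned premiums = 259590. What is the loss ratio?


Loss ratio = claims / premiums
= 115923 / 259590
= 0.4466


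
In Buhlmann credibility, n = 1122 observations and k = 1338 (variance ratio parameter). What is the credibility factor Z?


Z = n / (n + k)
= 1122 / (1122 + 1338)
= 1122 / 2460
= 0.4561


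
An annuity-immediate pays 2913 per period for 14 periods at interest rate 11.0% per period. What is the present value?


PV = PMT * (1 - (1+i)^(-n)) / i
= 2913 * (1 - (1+0.11)^(-14)) / 0.11
= 2913 * (1 - 0.231995) / 0.11
= 2913 * 6.981865
= 20338.1734


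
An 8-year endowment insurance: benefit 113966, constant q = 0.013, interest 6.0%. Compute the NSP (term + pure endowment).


Term component = 8827.357
Pure endowment = 8_p_x * v^8 * benefit = 0.900611 * 0.627412 * 113966 = 64396.9954
NSP = 73224.3524


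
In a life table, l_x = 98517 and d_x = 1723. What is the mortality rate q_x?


q_x = d_x / l_x
= 1723 / 98517
= 0.0175


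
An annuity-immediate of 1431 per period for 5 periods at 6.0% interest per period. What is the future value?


FV = PMT * ((1+i)^n - 1) / i
= 1431 * ((1.06)^5 - 1) / 0.06
= 1431 * (1.338226 - 1) / 0.06
= 8066.68


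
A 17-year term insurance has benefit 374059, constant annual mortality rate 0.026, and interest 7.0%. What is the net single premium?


NSP = benefit * sum_{k=0}^{n-1} k_p_x * q * v^(k+1)
With constant q=0.026, v=0.934579
Sum = 0.216046
NSP = 374059 * 0.216046
= 80813.9508


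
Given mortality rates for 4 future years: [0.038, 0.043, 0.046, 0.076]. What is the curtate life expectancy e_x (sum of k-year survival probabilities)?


e_x = sum_{k=1}^{n} k_p_x
k_p_x values:
  1_p_x = 0.962
  2_p_x = 0.920634
  3_p_x = 0.878285
  4_p_x = 0.811535
e_x = 3.5725


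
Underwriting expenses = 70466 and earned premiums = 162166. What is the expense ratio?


Expense ratio = expenses / premiums
= 70466 / 162166
= 0.4345


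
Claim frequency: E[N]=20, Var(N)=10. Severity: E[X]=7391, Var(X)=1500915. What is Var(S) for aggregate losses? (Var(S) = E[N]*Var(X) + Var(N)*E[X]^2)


Var(S) = E[N]*Var(X) + Var(N)*E[X]^2
= 20*1500915 + 10*7391^2
= 30018300 + 546268810
= 5.7629e+08


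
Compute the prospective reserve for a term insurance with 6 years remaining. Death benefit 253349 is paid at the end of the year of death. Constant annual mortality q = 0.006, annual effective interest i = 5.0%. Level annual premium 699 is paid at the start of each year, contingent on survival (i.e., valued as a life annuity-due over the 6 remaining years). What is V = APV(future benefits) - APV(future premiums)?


v = 1/(1+i) = 0.952381
APV(future benefits) per unit = sum_{k=0}^{5} k_p_x * q * v^(k+1) = 0.030027
APV(future benefits) = 253349 * 0.030027 = 7607.2184
Life annuity-due factor ä_{x:6} = sum_{k=0}^{5} k_p_x * v^k = 5.254661
APV(future premiums) = 699 * 5.254661 = 3673.0084
V = 7607.2184 - 3673.0084
= 3934.2101


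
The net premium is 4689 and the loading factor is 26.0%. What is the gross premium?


Gross = net * (1 + loading)
= 4689 * (1 + 0.26)
= 4689 * 1.26
= 5908.14


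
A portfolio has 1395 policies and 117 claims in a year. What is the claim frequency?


frequency = claims / policies
= 117 / 1395
= 0.0839


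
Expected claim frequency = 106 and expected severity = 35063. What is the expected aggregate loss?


E[S] = E[N] * E[X]
= 106 * 35063
= 3.7167e+06


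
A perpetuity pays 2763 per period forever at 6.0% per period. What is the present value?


PV = PMT / i
= 2763 / 0.06
= 46050.0


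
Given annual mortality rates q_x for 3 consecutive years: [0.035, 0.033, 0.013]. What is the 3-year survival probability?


p_k = 1 - q_k for each year
Survival = product of (1 - q_k)
= 0.965 * 0.967 * 0.987
= 0.921


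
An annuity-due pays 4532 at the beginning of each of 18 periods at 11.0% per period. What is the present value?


PV_due = PMT * (1-(1+i)^(-n))/i * (1+i)
PV_immediate = 34903.7263
PV_due = 34903.7263 * 1.11
= 38743.1362


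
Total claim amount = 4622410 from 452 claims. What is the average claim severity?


severity = total / number
= 4622410 / 452
= 10226.5708


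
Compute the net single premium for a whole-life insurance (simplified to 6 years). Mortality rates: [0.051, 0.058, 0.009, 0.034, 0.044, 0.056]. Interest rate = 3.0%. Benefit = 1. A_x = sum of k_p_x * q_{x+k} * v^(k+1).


v = 0.970874
Year 0: k_p_x=1.0, q=0.051, term=0.049515
Year 1: k_p_x=0.949, q=0.058, term=0.051882
Year 2: k_p_x=0.893958, q=0.009, term=0.007363
Year 3: k_p_x=0.885912, q=0.034, term=0.026762
Year 4: k_p_x=0.855791, q=0.044, term=0.032481
Year 5: k_p_x=0.818137, q=0.056, term=0.03837
A_x = 0.2064


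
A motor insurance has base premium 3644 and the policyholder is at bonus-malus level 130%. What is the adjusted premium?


adjusted = base * BM_level / 100
= 3644 * 130 / 100
= 3644 * 1.3
= 4737.2


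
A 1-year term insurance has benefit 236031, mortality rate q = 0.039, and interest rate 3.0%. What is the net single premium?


NSP = benefit * q * v
v = 1/(1+i) = 0.970874
NSP = 236031 * 0.039 * 0.970874
= 8937.0961


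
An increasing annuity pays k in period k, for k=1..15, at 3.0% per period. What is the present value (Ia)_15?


(Ia)_n = sum_{k=1}^{n} k * v^k, v = 1/(1+i)
v = 0.970874
Sum computed term by term:
(Ia)_15 = 88.9381


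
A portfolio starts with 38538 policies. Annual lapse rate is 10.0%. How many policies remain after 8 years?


remaining = initial * (1 - lapse)^years
= 38538 * (1 - 0.1)^8
= 38538 * 0.430467
= 16589.3453


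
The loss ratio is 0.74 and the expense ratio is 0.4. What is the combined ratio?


Combined ratio = loss ratio + expense ratio
= 0.74 + 0.4
= 1.14


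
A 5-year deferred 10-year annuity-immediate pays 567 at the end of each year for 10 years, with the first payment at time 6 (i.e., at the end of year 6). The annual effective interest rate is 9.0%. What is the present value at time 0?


PV at time 5 of the 10-year annuity-immediate:
a_n = 567 * (1-(1+0.09)^(-10))/0.09 = 3638.8119
Discount back 5 years to time 0:
PV = 3638.8119 * (1+0.09)^(-5)
= 3638.8119 * 0.649931
= 2364.9781


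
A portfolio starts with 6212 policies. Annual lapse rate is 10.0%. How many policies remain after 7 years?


remaining = initial * (1 - lapse)^years
= 6212 * (1 - 0.1)^7
= 6212 * 0.478297
= 2971.1803


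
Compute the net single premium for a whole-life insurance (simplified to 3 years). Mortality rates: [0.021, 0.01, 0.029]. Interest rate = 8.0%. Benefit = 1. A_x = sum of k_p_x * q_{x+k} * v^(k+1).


v = 0.925926
Year 0: k_p_x=1.0, q=0.021, term=0.019444
Year 1: k_p_x=0.979, q=0.01, term=0.008393
Year 2: k_p_x=0.96921, q=0.029, term=0.022312
A_x = 0.0502


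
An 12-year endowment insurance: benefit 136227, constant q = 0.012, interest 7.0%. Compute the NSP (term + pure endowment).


Term component = 12277.778
Pure endowment = 12_p_x * v^12 * benefit = 0.865134 * 0.444012 * 136227 = 52328.8506
NSP = 64606.6286


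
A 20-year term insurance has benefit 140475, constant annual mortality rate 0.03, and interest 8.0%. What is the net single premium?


NSP = benefit * sum_{k=0}^{n-1} k_p_x * q * v^(k+1)
With constant q=0.03, v=0.925926
Sum = 0.240908
NSP = 140475 * 0.240908
= 33841.573


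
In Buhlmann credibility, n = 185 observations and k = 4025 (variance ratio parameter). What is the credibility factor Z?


Z = n / (n + k)
= 185 / (185 + 4025)
= 185 / 4210
= 0.0439


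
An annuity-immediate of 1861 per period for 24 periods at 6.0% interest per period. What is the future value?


FV = PMT * ((1+i)^n - 1) / i
= 1861 * ((1.06)^24 - 1) / 0.06
= 1861 * (4.048935 - 1) / 0.06
= 94567.7895


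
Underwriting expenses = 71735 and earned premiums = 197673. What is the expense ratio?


Expense ratio = expenses / premiums
= 71735 / 197673
= 0.3629


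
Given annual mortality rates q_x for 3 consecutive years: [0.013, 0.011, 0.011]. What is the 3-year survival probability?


p_k = 1 - q_k for each year
Survival = product of (1 - q_k)
= 0.987 * 0.989 * 0.989
= 0.9654


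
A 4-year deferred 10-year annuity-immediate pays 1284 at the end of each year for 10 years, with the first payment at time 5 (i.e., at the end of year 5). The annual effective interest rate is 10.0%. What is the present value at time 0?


PV at time 4 of the 10-year annuity-immediate:
a_n = 1284 * (1-(1+0.1)^(-10))/0.1 = 7889.6242
Discount back 4 years to time 0:
PV = 7889.6242 * (1+0.1)^(-4)
= 7889.6242 * 0.683013
= 5388.7195


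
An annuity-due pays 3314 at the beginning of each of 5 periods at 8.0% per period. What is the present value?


PV_due = PMT * (1-(1+i)^(-n))/i * (1+i)
PV_immediate = 13231.8411
PV_due = 13231.8411 * 1.08
= 14290.3883


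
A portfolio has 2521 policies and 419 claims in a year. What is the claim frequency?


frequency = claims / policies
= 419 / 2521
= 0.1662


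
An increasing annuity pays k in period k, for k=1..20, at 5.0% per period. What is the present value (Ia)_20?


(Ia)_n = sum_{k=1}^{n} k * v^k, v = 1/(1+i)
v = 0.952381
Sum computed term by term:
(Ia)_20 = 110.9506


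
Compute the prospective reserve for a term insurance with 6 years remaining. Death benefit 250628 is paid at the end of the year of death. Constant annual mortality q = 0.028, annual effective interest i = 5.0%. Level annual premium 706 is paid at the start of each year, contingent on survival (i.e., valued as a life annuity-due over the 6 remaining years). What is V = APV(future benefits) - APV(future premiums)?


v = 1/(1+i) = 0.952381
APV(future benefits) per unit = sum_{k=0}^{5} k_p_x * q * v^(k+1) = 0.13307
APV(future benefits) = 250628 * 0.13307 = 33350.9881
Life annuity-due factor ä_{x:6} = sum_{k=0}^{5} k_p_x * v^k = 4.990113
APV(future premiums) = 706 * 4.990113 = 3523.0198
V = 33350.9881 - 3523.0198
= 29827.9683


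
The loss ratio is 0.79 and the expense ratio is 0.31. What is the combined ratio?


Combined ratio = loss ratio + expense ratio
= 0.79 + 0.31
= 1.1


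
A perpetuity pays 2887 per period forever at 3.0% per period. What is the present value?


PV = PMT / i
= 2887 / 0.03
= 96233.3333


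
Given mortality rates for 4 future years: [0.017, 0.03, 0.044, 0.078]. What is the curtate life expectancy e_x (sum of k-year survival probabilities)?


e_x = sum_{k=1}^{n} k_p_x
k_p_x values:
  1_p_x = 0.983
  2_p_x = 0.95351
  3_p_x = 0.911556
  4_p_x = 0.840454
e_x = 3.6885


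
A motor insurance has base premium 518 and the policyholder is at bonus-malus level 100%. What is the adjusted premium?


adjusted = base * BM_level / 100
= 518 * 100 / 100
= 518 * 1.0
= 518.0


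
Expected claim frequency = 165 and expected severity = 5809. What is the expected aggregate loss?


E[S] = E[N] * E[X]
= 165 * 5809
= 958485


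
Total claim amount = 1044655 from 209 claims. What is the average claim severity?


severity = total / number
= 1044655 / 209
= 4998.3493


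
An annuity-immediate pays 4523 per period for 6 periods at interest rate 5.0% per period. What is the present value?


PV = PMT * (1 - (1+i)^(-n)) / i
= 4523 * (1 - (1+0.05)^(-6)) / 0.05
= 4523 * (1 - 0.746215) / 0.05
= 4523 * 5.075692
= 22957.3552


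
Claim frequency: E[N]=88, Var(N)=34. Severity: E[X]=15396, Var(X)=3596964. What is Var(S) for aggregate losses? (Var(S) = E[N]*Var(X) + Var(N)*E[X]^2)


Var(S) = E[N]*Var(X) + Var(N)*E[X]^2
= 88*3596964 + 34*15396^2
= 316532832 + 8059251744
= 8.3758e+09


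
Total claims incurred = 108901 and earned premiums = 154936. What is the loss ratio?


Loss ratio = claims / premiums
= 108901 / 154936
= 0.7029


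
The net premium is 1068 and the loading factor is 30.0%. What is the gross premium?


Gross = net * (1 + loading)
= 1068 * (1 + 0.3)
= 1068 * 1.3
= 1388.4


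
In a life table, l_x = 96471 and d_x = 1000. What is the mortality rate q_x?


q_x = d_x / l_x
= 1000 / 96471
= 0.0104


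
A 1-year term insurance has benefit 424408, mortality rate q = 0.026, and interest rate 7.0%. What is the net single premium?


NSP = benefit * q * v
v = 1/(1+i) = 0.934579
NSP = 424408 * 0.026 * 0.934579
= 10312.7178


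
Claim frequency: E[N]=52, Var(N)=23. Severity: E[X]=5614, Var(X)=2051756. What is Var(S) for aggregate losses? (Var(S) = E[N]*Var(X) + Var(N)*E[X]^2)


Var(S) = E[N]*Var(X) + Var(N)*E[X]^2
= 52*2051756 + 23*5614^2
= 106691312 + 724890908
= 8.3158e+08


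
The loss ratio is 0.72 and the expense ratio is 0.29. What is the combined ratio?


Combined ratio = loss ratio + expense ratio
= 0.72 + 0.29
= 1.01


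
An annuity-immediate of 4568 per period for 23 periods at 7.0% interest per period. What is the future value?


FV = PMT * ((1+i)^n - 1) / i
= 4568 * ((1.07)^23 - 1) / 0.07
= 4568 * (4.74053 - 1) / 0.07
= 244096.2916


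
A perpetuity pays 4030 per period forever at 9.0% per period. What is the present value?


PV = PMT / i
= 4030 / 0.09
= 44777.7778


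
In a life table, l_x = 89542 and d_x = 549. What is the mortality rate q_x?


q_x = d_x / l_x
= 549 / 89542
= 0.0061


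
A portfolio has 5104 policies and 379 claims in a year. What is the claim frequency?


frequency = claims / policies
= 379 / 5104
= 0.0743


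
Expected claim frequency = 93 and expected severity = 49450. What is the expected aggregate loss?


E[S] = E[N] * E[X]
= 93 * 49450
= 4.5988e+06


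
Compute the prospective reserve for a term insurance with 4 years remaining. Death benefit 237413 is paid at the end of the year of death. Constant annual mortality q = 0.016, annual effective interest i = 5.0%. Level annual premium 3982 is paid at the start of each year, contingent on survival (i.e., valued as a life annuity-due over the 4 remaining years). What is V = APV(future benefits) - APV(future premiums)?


v = 1/(1+i) = 0.952381
APV(future benefits) per unit = sum_{k=0}^{3} k_p_x * q * v^(k+1) = 0.055442
APV(future benefits) = 237413 * 0.055442 = 13162.766
Life annuity-due factor ä_{x:4} = sum_{k=0}^{3} k_p_x * v^k = 3.638413
APV(future premiums) = 3982 * 3.638413 = 14488.1601
V = 13162.766 - 14488.1601
= -1325.3941


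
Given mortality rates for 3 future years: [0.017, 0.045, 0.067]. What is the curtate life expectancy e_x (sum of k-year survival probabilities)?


e_x = sum_{k=1}^{n} k_p_x
k_p_x values:
  1_p_x = 0.983
  2_p_x = 0.938765
  3_p_x = 0.875868
e_x = 2.7976


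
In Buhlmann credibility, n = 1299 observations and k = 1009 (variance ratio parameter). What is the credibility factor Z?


Z = n / (n + k)
= 1299 / (1299 + 1009)
= 1299 / 2308
= 0.5628


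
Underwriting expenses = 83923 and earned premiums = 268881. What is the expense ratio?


Expense ratio = expenses / premiums
= 83923 / 268881
= 0.3121


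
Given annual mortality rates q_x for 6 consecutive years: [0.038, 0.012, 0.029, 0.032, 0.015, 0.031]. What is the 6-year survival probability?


p_k = 1 - q_k for each year
Survival = product of (1 - q_k)
= 0.962 * 0.988 * 0.971 * 0.968 * 0.985 * 0.969
= 0.8527


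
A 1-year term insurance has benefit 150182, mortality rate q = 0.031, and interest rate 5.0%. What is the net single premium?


NSP = benefit * q * v
v = 1/(1+i) = 0.952381
NSP = 150182 * 0.031 * 0.952381
= 4433.9448


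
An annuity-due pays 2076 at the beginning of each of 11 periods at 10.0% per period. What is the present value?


PV_due = PMT * (1-(1+i)^(-n))/i * (1+i)
PV_immediate = 13483.7466
PV_due = 13483.7466 * 1.1
= 14832.1213


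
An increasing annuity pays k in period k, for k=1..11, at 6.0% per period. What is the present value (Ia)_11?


(Ia)_n = sum_{k=1}^{n} k * v^k, v = 1/(1+i)
v = 0.943396
Sum computed term by term:
(Ia)_11 = 42.7571


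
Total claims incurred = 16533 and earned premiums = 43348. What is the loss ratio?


Loss ratio = claims / premiums
= 16533 / 43348
= 0.3814


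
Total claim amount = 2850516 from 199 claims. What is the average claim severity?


severity = total / number
= 2850516 / 199
= 14324.201


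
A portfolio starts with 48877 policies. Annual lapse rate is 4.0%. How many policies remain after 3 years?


remaining = initial * (1 - lapse)^years
= 48877 * (1 - 0.04)^3
= 48877 * 0.884736
= 43243.2415


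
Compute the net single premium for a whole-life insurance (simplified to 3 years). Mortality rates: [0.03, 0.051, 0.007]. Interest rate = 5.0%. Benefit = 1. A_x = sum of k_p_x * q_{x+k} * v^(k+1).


v = 0.952381
Year 0: k_p_x=1.0, q=0.03, term=0.028571
Year 1: k_p_x=0.97, q=0.051, term=0.044871
Year 2: k_p_x=0.92053, q=0.007, term=0.005566
A_x = 0.079


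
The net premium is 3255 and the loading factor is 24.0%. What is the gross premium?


Gross = net * (1 + loading)
= 3255 * (1 + 0.24)
= 3255 * 1.24
= 4036.2


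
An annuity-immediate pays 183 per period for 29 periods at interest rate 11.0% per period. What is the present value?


PV = PMT * (1 - (1+i)^(-n)) / i
= 183 * (1 - (1+0.11)^(-29)) / 0.11
= 183 * (1 - 0.048488) / 0.11
= 183 * 8.65011
= 1582.9701


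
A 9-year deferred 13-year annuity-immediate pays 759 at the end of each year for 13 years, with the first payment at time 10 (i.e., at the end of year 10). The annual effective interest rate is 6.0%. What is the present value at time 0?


PV at time 9 of the 13-year annuity-immediate:
a_n = 759 * (1-(1+0.06)^(-13))/0.06 = 6719.1864
Discount back 9 years to time 0:
PV = 6719.1864 * (1+0.06)^(-9)
= 6719.1864 * 0.591898
= 3977.0761


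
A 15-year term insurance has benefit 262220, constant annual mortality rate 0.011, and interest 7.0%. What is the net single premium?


NSP = benefit * sum_{k=0}^{n-1} k_p_x * q * v^(k+1)
With constant q=0.011, v=0.934579
Sum = 0.094106
NSP = 262220 * 0.094106
= 24676.5736


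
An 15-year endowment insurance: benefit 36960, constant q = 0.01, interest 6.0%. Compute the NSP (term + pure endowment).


Term component = 3385.1542
Pure endowment = 15_p_x * v^15 * benefit = 0.860058 * 0.417265 * 36960 = 13263.9203
NSP = 16649.0745


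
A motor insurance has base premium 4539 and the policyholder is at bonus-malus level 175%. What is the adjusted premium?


adjusted = base * BM_level / 100
= 4539 * 175 / 100
= 4539 * 1.75
= 7943.25


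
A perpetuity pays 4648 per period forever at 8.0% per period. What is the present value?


PV = PMT / i
= 4648 / 0.08
= 58100.0


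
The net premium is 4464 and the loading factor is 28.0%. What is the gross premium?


Gross = net * (1 + loading)
= 4464 * (1 + 0.28)
= 4464 * 1.28
= 5713.92


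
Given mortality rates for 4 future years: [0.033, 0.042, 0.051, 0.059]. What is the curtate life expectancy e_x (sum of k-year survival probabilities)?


e_x = sum_{k=1}^{n} k_p_x
k_p_x values:
  1_p_x = 0.967
  2_p_x = 0.926386
  3_p_x = 0.87914
  4_p_x = 0.827271
e_x = 3.5998


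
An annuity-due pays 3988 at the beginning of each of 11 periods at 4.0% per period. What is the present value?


PV_due = PMT * (1-(1+i)^(-n))/i * (1+i)
PV_immediate = 34936.7811
PV_due = 34936.7811 * 1.04
= 36334.2524


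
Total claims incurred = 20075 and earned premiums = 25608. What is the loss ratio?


Loss ratio = claims / premiums
= 20075 / 25608
= 0.7839


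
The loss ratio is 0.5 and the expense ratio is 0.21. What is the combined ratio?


Combined ratio = loss ratio + expense ratio
= 0.5 + 0.21
= 0.71


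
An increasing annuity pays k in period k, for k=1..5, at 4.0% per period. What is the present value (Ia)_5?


(Ia)_n = sum_{k=1}^{n} k * v^k, v = 1/(1+i)
v = 0.961538
Sum computed term by term:
(Ia)_5 = 13.0065


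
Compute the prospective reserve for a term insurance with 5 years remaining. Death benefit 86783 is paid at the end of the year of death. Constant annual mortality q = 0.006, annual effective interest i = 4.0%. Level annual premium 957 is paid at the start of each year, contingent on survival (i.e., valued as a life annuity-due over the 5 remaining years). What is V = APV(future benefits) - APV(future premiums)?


v = 1/(1+i) = 0.961538
APV(future benefits) per unit = sum_{k=0}^{4} k_p_x * q * v^(k+1) = 0.026405
APV(future benefits) = 86783 * 0.026405 = 2291.4853
Life annuity-due factor ä_{x:5} = sum_{k=0}^{4} k_p_x * v^k = 4.576827
APV(future premiums) = 957 * 4.576827 = 4380.0235
V = 2291.4853 - 4380.0235
= -2088.5382


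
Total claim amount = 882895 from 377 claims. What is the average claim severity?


severity = total / number
= 882895 / 377
= 2341.8966


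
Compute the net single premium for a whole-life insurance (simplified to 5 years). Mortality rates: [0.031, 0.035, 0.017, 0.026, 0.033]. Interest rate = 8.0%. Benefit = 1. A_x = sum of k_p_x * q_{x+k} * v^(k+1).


v = 0.925926
Year 0: k_p_x=1.0, q=0.031, term=0.028704
Year 1: k_p_x=0.969, q=0.035, term=0.029077
Year 2: k_p_x=0.935085, q=0.017, term=0.012619
Year 3: k_p_x=0.919189, q=0.026, term=0.017566
Year 4: k_p_x=0.89529, q=0.033, term=0.020108
A_x = 0.1081


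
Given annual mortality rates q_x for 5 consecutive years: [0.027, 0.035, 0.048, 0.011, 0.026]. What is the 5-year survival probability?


p_k = 1 - q_k for each year
Survival = product of (1 - q_k)
= 0.973 * 0.965 * 0.952 * 0.989 * 0.974
= 0.8611


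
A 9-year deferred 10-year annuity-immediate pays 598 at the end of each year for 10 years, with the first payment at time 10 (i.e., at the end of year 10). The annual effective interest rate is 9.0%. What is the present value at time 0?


PV at time 9 of the 10-year annuity-immediate:
a_n = 598 * (1-(1+0.09)^(-10))/0.09 = 3837.7593
Discount back 9 years to time 0:
PV = 3837.7593 * (1+0.09)^(-9)
= 3837.7593 * 0.460428
= 1767.011


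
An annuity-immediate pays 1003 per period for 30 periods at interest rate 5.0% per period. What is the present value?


PV = PMT * (1 - (1+i)^(-n)) / i
= 1003 * (1 - (1+0.05)^(-30)) / 0.05
= 1003 * (1 - 0.231377) / 0.05
= 1003 * 15.372451
= 15418.5684


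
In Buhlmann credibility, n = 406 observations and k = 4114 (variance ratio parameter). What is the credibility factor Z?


Z = n / (n + k)
= 406 / (406 + 4114)
= 406 / 4520
= 0.0898


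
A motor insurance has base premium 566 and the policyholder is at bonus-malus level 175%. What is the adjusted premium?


adjusted = base * BM_level / 100
= 566 * 175 / 100
= 566 * 1.75
= 990.5


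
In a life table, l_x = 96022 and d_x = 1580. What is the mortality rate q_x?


q_x = d_x / l_x
= 1580 / 96022
= 0.0165


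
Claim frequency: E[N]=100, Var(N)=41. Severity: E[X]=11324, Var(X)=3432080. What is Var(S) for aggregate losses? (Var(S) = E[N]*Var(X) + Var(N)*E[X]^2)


Var(S) = E[N]*Var(X) + Var(N)*E[X]^2
= 100*3432080 + 41*11324^2
= 343208000 + 5257552016
= 5.6008e+09


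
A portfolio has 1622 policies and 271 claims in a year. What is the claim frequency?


frequency = claims / policies
= 271 / 1622
= 0.1671


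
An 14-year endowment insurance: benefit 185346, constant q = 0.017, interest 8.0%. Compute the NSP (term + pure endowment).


Term component = 23784.1644
Pure endowment = 14_p_x * v^14 * benefit = 0.786592 * 0.340461 * 185346 = 49636.356
NSP = 73420.5204


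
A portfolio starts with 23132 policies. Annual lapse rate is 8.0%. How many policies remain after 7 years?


remaining = initial * (1 - lapse)^years
= 23132 * (1 - 0.08)^7
= 23132 * 0.557847
= 12904.1076


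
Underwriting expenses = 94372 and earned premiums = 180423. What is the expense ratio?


Expense ratio = expenses / premiums
= 94372 / 180423
= 0.5231


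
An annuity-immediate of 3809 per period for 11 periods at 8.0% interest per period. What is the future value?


FV = PMT * ((1+i)^n - 1) / i
= 3809 * ((1.08)^11 - 1) / 0.08
= 3809 * (2.331639 - 1) / 0.08
= 63402.6617


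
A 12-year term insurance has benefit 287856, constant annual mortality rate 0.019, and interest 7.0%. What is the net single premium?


NSP = benefit * sum_{k=0}^{n-1} k_p_x * q * v^(k+1)
With constant q=0.019, v=0.934579
Sum = 0.138185
NSP = 287856 * 0.138185
= 39777.2782


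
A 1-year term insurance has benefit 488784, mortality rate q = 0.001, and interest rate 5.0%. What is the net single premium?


NSP = benefit * q * v
v = 1/(1+i) = 0.952381
NSP = 488784 * 0.001 * 0.952381
= 465.5086


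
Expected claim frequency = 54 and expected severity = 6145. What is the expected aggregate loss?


E[S] = E[N] * E[X]
= 54 * 6145
= 331830


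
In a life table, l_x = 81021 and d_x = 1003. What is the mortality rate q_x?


q_x = d_x / l_x
= 1003 / 81021
= 0.0124


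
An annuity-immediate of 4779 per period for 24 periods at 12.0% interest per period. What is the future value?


FV = PMT * ((1+i)^n - 1) / i
= 4779 * ((1.12)^24 - 1) / 0.12
= 4779 * (15.178629 - 1) / 0.12
= 564663.8973


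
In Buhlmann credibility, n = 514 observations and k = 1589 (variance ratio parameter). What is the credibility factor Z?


Z = n / (n + k)
= 514 / (514 + 1589)
= 514 / 2103
= 0.2444


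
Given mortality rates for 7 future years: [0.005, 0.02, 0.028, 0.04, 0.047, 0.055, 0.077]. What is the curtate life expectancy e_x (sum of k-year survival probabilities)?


e_x = sum_{k=1}^{n} k_p_x
k_p_x values:
  1_p_x = 0.995
  2_p_x = 0.9751
  3_p_x = 0.947797
  4_p_x = 0.909885
  5_p_x = 0.867121
  6_p_x = 0.819429
  7_p_x = 0.756333
e_x = 6.2707


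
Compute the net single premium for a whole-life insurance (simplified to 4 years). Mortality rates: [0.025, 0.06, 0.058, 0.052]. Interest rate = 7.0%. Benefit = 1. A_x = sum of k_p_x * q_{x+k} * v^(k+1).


v = 0.934579
Year 0: k_p_x=1.0, q=0.025, term=0.023364
Year 1: k_p_x=0.975, q=0.06, term=0.051096
Year 2: k_p_x=0.9165, q=0.058, term=0.043392
Year 3: k_p_x=0.863343, q=0.052, term=0.034249
A_x = 0.1521


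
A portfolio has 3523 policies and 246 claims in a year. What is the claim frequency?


frequency = claims / policies
= 246 / 3523
= 0.0698


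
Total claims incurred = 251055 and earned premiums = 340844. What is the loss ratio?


Loss ratio = claims / premiums
= 251055 / 340844
= 0.7366


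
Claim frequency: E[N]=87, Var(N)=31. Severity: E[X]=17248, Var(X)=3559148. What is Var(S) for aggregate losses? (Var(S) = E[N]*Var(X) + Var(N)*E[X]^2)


Var(S) = E[N]*Var(X) + Var(N)*E[X]^2
= 87*3559148 + 31*17248^2
= 309645876 + 9222298624
= 9.5319e+09


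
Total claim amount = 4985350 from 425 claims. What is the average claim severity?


severity = total / number
= 4985350 / 425
= 11730.2353


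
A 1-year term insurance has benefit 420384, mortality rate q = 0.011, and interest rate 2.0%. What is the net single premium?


NSP = benefit * q * v
v = 1/(1+i) = 0.980392
NSP = 420384 * 0.011 * 0.980392
= 4533.5529


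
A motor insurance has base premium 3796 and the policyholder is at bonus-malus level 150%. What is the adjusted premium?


adjusted = base * BM_level / 100
= 3796 * 150 / 100
= 3796 * 1.5
= 5694.0


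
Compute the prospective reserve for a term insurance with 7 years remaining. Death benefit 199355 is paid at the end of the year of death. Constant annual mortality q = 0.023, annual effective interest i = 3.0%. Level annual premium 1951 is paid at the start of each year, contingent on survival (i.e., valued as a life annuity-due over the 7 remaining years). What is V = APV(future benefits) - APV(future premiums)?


v = 1/(1+i) = 0.970874
APV(future benefits) per unit = sum_{k=0}^{6} k_p_x * q * v^(k+1) = 0.134147
APV(future benefits) = 199355 * 0.134147 = 26742.9303
Life annuity-due factor ä_{x:7} = sum_{k=0}^{6} k_p_x * v^k = 6.007465
APV(future premiums) = 1951 * 6.007465 = 11720.5642
V = 26742.9303 - 11720.5642
= 15022.3661


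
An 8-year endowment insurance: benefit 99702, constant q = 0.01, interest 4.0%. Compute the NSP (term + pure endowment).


Term component = 6495.7745
Pure endowment = 8_p_x * v^8 * benefit = 0.922745 * 0.73069 * 99702 = 67223.1273
NSP = 73718.9019


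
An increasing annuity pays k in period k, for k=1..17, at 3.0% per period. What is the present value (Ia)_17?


(Ia)_n = sum_{k=1}^{n} k * v^k, v = 1/(1+i)
v = 0.970874
Sum computed term by term:
(Ia)_17 = 109.1941


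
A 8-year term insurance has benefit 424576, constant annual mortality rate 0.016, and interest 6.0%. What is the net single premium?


NSP = benefit * sum_{k=0}^{n-1} k_p_x * q * v^(k+1)
With constant q=0.016, v=0.943396
Sum = 0.09443
NSP = 424576 * 0.09443
= 40092.5054


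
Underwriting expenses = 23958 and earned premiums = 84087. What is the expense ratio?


Expense ratio = expenses / premiums
= 23958 / 84087
= 0.2849


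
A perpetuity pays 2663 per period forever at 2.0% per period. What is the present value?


PV = PMT / i
= 2663 / 0.02
= 133150.0


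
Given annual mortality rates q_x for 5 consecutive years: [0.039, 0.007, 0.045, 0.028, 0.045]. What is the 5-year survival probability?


p_k = 1 - q_k for each year
Survival = product of (1 - q_k)
= 0.961 * 0.993 * 0.955 * 0.972 * 0.955
= 0.846


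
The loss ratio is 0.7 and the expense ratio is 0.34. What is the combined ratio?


Combined ratio = loss ratio + expense ratio
= 0.7 + 0.34
= 1.04


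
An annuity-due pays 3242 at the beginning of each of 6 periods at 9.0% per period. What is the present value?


PV_due = PMT * (1-(1+i)^(-n))/i * (1+i)
PV_immediate = 14543.3481
PV_due = 14543.3481 * 1.09
= 15852.2494


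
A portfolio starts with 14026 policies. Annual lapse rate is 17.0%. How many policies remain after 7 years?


remaining = initial * (1 - lapse)^years
= 14026 * (1 - 0.17)^7
= 14026 * 0.271361
= 3806.1025


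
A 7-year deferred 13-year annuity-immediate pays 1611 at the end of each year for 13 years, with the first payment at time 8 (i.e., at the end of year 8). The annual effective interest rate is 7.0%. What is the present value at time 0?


PV at time 7 of the 13-year annuity-immediate:
a_n = 1611 * (1-(1+0.07)^(-13))/0.07 = 13464.1753
Discount back 7 years to time 0:
PV = 13464.1753 * (1+0.07)^(-7)
= 13464.1753 * 0.62275
= 8384.8117


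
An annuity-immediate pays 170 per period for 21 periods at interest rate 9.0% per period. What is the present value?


PV = PMT * (1 - (1+i)^(-n)) / i
= 170 * (1 - (1+0.09)^(-21)) / 0.09
= 170 * (1 - 0.163698) / 0.09
= 170 * 9.292244
= 1579.6814


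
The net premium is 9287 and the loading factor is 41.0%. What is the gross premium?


Gross = net * (1 + loading)
= 9287 * (1 + 0.41)
= 9287 * 1.41
= 13094.67


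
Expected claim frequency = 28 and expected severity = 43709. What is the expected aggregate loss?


E[S] = E[N] * E[X]
= 28 * 43709
= 1.2239e+06


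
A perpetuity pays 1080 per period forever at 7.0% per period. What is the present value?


PV = PMT / i
= 1080 / 0.07
= 15428.5714


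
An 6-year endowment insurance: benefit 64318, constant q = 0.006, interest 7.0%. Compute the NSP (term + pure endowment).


Term component = 1814.2202
Pure endowment = 6_p_x * v^6 * benefit = 0.964536 * 0.666342 * 64318 = 41337.8773
NSP = 43152.0975


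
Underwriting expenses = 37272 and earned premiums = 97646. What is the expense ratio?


Expense ratio = expenses / premiums
= 37272 / 97646
= 0.3817


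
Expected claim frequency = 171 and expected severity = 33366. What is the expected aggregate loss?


E[S] = E[N] * E[X]
= 171 * 33366
= 5.7056e+06


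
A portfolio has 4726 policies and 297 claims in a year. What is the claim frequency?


frequency = claims / policies
= 297 / 4726
= 0.0628


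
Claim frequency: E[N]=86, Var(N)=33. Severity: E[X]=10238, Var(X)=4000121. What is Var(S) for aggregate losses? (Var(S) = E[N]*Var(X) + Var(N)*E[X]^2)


Var(S) = E[N]*Var(X) + Var(N)*E[X]^2
= 86*4000121 + 33*10238^2
= 344010406 + 3458949252
= 3.8030e+09


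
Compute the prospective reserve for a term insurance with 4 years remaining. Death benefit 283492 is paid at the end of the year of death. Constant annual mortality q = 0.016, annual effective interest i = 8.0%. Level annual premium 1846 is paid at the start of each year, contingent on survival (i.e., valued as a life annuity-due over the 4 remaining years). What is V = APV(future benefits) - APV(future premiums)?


v = 1/(1+i) = 0.925926
APV(future benefits) per unit = sum_{k=0}^{3} k_p_x * q * v^(k+1) = 0.051816
APV(future benefits) = 283492 * 0.051816 = 14689.3764
Life annuity-due factor ä_{x:4} = sum_{k=0}^{3} k_p_x * v^k = 3.497569
APV(future premiums) = 1846 * 3.497569 = 6456.5129
V = 14689.3764 - 6456.5129
= 8232.8635


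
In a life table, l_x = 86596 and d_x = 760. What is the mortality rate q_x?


q_x = d_x / l_x
= 760 / 86596
= 0.0088


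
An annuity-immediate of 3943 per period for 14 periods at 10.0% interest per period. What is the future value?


FV = PMT * ((1+i)^n - 1) / i
= 3943 * ((1.1)^14 - 1) / 0.1
= 3943 * (3.797498 - 1) / 0.1
= 110305.3594


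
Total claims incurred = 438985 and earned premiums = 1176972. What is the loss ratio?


Loss ratio = claims / premiums
= 438985 / 1176972
= 0.373


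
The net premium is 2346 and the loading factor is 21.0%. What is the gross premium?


Gross = net * (1 + loading)
= 2346 * (1 + 0.21)
= 2346 * 1.21
= 2838.66


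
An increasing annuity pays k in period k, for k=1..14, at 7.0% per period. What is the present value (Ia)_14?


(Ia)_n = sum_{k=1}^{n} k * v^k, v = 1/(1+i)
v = 0.934579
Sum computed term by term:
(Ia)_14 = 56.1173
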